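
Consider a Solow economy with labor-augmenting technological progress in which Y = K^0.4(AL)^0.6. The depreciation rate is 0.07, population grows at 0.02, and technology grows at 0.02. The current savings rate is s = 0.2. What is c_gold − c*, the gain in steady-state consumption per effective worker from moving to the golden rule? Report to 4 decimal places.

n + g + δ = 0.02 + 0.02 + 0.07 = 0.11.
Current steady state (s = 0.2): k* = (0.2/0.11)^(1/0.6) ≈ 2.7085, y* = 2.7085^0.4 ≈ 1.4897, c* = (1−0.2)·1.4897 ≈ 1.1917.
Setting f'(k) = n+g+δ gives 0.4·k^(0.4−1) = 0.11, hence k_gold = (0.4/0.11)^(1/0.6) ≈ 8.5990.
y_gold = 8.5990^0.4 ≈ 2.3647, c_gold = y_gold − 0.11·k_gold ≈ 1.4188.
Gain: Δc = 1.4188 − 1.1917 ≈ 0.2271.

Δc ≈ 0.2271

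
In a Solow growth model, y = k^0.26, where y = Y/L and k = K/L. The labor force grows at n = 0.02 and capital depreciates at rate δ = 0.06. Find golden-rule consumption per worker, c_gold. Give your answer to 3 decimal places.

c_gold ≈ 1.120

Capital per worker breaks even when investment replaces (n + δ)·k; here n + δ = 0.08.
At the golden rule the marginal product of capital equals n+δ: 0.26·k^(0.26−1) = 0.08. Solving, k_gold = (0.26/0.08)^(1/0.74) ≈ 4.9174.
y_gold = 4.9174^0.26 ≈ 1.5130.
c_gold = y_gold − (n+δ)·k_gold = 1.5130 − 0.08·4.9174 ≈ 1.1197.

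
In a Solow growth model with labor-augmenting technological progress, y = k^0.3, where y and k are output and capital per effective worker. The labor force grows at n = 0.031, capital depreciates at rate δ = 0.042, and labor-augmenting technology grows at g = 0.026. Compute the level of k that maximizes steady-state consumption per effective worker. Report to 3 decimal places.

Capital per effective worker breaks even when investment replaces (n + g + δ)·k; here n + g + δ = 0.099.
Golden rule sets MPK = n+g+δ: 0.3·k^(0.3−1) = 0.099, so k_gold = (0.3/0.099)^(1/0.7) ≈ 4.8735.

k_gold ≈ 4.873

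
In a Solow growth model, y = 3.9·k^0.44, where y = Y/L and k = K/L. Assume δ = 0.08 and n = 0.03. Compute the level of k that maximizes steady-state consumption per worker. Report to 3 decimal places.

n + δ = 0.03 + 0.08 = 0.11.
Setting f'(k) = n+δ gives 0.44·3.9·k^(0.44−1) = 0.11, hence k_gold = (0.44·3.9/0.11)^(1/0.56) ≈ 135.0765.

k_gold ≈ 135.076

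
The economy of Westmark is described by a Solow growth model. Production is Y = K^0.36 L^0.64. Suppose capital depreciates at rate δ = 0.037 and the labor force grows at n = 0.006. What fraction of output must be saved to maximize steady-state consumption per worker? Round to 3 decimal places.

Capital per worker breaks even when investment replaces (n + δ)·k; here n + δ = 0.043.
At the golden rule MPK = n+δ, and in any Cobb-Douglas steady state s = (n+δ)·k/y = MPK·k/y = capital's share 0.36.

s_gold = 0.360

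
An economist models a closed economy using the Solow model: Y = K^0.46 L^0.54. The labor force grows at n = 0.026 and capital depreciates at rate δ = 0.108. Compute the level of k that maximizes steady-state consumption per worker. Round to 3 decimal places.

The effective depreciation rate is n + δ = 0.026 + 0.108 = 0.134.
Setting f'(k) = n+δ gives 0.46·k^(0.46−1) = 0.134, hence k_gold = (0.46/0.134)^(1/0.54) ≈ 9.8164.

k_gold ≈ 9.816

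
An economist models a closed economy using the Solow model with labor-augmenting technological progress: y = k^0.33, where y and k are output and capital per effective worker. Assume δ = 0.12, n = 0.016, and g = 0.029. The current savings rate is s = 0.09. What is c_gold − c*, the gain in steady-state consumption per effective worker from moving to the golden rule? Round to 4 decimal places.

Capital per effective worker breaks even when investment replaces (n + g + δ)·k; here n + g + δ = 0.165.
Current steady state (s = 0.09): k* = (0.09/0.165)^(1/0.67) ≈ 0.4047, y* = 0.4047^0.33 ≈ 0.7419, c* = (1−0.09)·0.7419 ≈ 0.6751.
Golden rule sets MPK = n+g+δ: 0.33·k^(0.33−1) = 0.165, so k_gold = (0.33/0.165)^(1/0.67) ≈ 2.8138.
y_gold = 2.8138^0.33 ≈ 1.4069, c_gold = y_gold − 0.165·k_gold ≈ 0.9426.
Gain: Δc = 0.9426 − 0.6751 ≈ 0.2675.

Δc ≈ 0.2675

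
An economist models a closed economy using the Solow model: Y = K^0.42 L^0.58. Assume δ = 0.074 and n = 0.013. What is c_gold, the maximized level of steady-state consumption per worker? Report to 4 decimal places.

Capital per worker breaks even when investment replaces (n + δ)·k; here n + δ = 0.087.
At the golden rule the marginal product of capital equals n+δ: 0.42·k^(0.42−1) = 0.087. Solving, k_gold = (0.42/0.087)^(1/0.58) ≈ 15.0954.
y_gold = 15.0954^0.42 ≈ 3.1269.
c_gold = y_gold − (n+δ)·k_gold = 3.1269 − 0.087·15.0954 ≈ 1.8136.

c_gold ≈ 1.8136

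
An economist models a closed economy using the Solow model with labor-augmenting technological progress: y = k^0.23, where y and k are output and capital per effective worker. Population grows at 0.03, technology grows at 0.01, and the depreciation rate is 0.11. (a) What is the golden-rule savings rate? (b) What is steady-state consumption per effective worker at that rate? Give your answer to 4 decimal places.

(a) s_gold = 0.2300; (b) c_gold ≈ 0.8749

Break-even investment rate: n + g + δ = 0.03 + 0.01 + 0.11 = 0.15.
For Cobb-Douglas, s_gold equals capital's share: s_gold = 0.23.
Setting f'(k) = n+g+δ gives 0.23·k^(0.23−1) = 0.15, hence k_gold = (0.23/0.15)^(1/0.77) ≈ 1.7422.
y_gold = 1.7422^0.23 ≈ 1.1362; c_gold = (1−0.23)·y_gold ≈ 0.8749.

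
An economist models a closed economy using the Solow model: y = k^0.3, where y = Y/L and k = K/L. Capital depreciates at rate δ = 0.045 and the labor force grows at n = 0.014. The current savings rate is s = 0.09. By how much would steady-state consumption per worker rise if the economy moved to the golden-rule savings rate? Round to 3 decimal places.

Δc ≈ 0.315

n + δ = 0.014 + 0.045 = 0.059.
Current steady state (s = 0.09): k* = (0.09/0.059)^(1/0.7) ≈ 1.8280, y* = 1.8280^0.3 ≈ 1.1984, c* = (1−0.09)·1.1984 ≈ 1.0905.
At the golden rule the marginal product of capital equals n+δ: 0.3·k^(0.3−1) = 0.059. Solving, k_gold = (0.3/0.059)^(1/0.7) ≈ 10.2084.
y_gold = 10.2084^0.3 ≈ 2.0076, c_gold = y_gold − 0.059·k_gold ≈ 1.4054.
Gain: Δc = 1.4054 − 1.0905 ≈ 0.3148.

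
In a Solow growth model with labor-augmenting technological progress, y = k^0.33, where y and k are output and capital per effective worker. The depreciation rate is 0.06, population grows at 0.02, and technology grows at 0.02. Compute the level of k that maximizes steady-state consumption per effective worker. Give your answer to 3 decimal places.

Break-even investment rate: n + g + δ = 0.02 + 0.02 + 0.06 = 0.1.
Maximizing c = f(k) − (n+g+δ)·k gives f'(k) = n+g+δ, i.e. 0.33·k^(0.33−1) = 0.1, so k_gold = (0.33/0.1)^(1/0.67) ≈ 5.9416.

k_gold ≈ 5.942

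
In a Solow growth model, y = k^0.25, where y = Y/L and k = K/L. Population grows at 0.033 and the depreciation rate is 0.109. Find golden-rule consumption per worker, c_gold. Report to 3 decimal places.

n + δ = 0.033 + 0.109 = 0.142.
Golden rule sets MPK = n+δ: 0.25·k^(0.25−1) = 0.142, so k_gold = (0.25/0.142)^(1/0.75) ≈ 2.1259.
y_gold = 2.1259^0.25 ≈ 1.2075.
c_gold = y_gold − (n+δ)·k_gold = 1.2075 − 0.142·2.1259 ≈ 0.9056.

c_gold ≈ 0.906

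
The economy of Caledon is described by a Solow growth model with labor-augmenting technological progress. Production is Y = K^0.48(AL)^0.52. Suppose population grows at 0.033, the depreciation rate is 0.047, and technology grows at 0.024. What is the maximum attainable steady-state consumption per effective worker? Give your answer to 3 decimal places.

c_gold ≈ 2.134

Break-even investment rate: n + g + δ = 0.033 + 0.024 + 0.047 = 0.104.
Setting f'(k) = n+g+δ gives 0.48·k^(0.48−1) = 0.104, hence k_gold = (0.48/0.104)^(1/0.52) ≈ 18.9375.
y_gold = 18.9375^0.48 ≈ 4.1031.
c_gold = y_gold − (n+g+δ)·k_gold = 4.1031 − 0.104·18.9375 ≈ 2.1336.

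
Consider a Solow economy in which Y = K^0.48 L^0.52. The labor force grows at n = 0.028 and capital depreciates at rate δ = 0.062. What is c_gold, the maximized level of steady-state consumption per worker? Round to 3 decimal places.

c_gold ≈ 2.438

Break-even investment rate: n + δ = 0.028 + 0.062 = 0.09.
Setting f'(k) = n+δ gives 0.48·k^(0.48−1) = 0.09, hence k_gold = (0.48/0.09)^(1/0.52) ≈ 25.0077.
y_gold = 25.0077^0.48 ≈ 4.6890.
c_gold = y_gold − (n+δ)·k_gold = 4.6890 − 0.09·25.0077 ≈ 2.4383.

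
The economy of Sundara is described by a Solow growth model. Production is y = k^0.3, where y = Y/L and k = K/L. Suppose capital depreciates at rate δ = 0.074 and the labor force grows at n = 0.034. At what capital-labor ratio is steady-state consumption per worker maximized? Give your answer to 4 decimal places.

n + δ = 0.034 + 0.074 = 0.108.
Maximizing c = f(k) − (n+δ)·k gives f'(k) = n+δ, i.e. 0.3·k^(0.3−1) = 0.108, so k_gold = (0.3/0.108)^(1/0.7) ≈ 4.3038.

k_gold ≈ 4.3038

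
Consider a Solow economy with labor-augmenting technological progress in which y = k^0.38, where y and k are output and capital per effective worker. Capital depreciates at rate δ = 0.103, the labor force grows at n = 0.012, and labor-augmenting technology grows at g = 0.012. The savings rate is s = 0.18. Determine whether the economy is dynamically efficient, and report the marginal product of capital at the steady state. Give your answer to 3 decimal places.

dynamically efficient; MPK ≈ 0.268

n + g + δ = 0.012 + 0.012 + 0.103 = 0.127.
Steady-state k*: s·k^0.38 = 0.127·k gives k* = (0.18/0.127)^(1/0.62) ≈ 1.7551.
MPK = 0.38·1.7551^(-0.62) ≈ 0.2681.
MPK > n+g+δ = 0.127, so the economy is dynamically efficient (under-saving).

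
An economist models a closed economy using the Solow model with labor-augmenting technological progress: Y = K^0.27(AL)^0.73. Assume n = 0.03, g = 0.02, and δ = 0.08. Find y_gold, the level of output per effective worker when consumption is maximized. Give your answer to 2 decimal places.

The effective depreciation rate is n + g + δ = 0.03 + 0.02 + 0.08 = 0.13.
Setting f'(k) = n+g+δ gives 0.27·k^(0.27−1) = 0.13, hence k_gold = (0.27/0.13)^(1/0.73) ≈ 2.7216.
Output: y_gold = k_gold^0.27 = 2.7216^0.27 ≈ 1.3104.

y_gold ≈ 1.31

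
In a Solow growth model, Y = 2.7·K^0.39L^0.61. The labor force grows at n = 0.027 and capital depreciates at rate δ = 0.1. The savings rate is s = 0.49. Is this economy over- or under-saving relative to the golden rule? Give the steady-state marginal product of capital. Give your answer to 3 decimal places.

over-saving; MPK ≈ 0.101

Capital per worker breaks even when investment replaces (n + δ)·k; here n + δ = 0.127.
Steady-state k*: s·A·k^0.39 = 0.127·k gives k* = (0.49·2.7/0.127)^(1/0.61) ≈ 46.6072.
MPK = 0.39·2.7·46.6072^(-0.61) ≈ 0.1011.
MPK < n+δ = 0.127, so the economy is dynamically inefficient (over-saving).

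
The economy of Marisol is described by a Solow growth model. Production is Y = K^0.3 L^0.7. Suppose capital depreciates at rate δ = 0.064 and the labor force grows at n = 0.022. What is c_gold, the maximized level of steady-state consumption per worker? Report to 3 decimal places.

c_gold ≈ 1.196

n + δ = 0.022 + 0.064 = 0.086.
Golden rule sets MPK = n+δ: 0.3·k^(0.3−1) = 0.086, so k_gold = (0.3/0.086)^(1/0.7) ≈ 5.9590.
y_gold = 5.9590^0.3 ≈ 1.7083.
c_gold = y_gold − (n+δ)·k_gold = 1.7083 − 0.086·5.9590 ≈ 1.1958.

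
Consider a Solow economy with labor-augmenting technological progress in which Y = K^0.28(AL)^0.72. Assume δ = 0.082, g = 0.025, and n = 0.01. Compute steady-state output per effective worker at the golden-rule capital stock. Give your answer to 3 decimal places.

Capital per effective worker breaks even when investment replaces (n + g + δ)·k; here n + g + δ = 0.117.
At the golden rule the marginal product of capital equals n+g+δ: 0.28·k^(0.28−1) = 0.117. Solving, k_gold = (0.28/0.117)^(1/0.72) ≈ 3.3601.
Output: y_gold = k_gold^0.28 = 3.3601^0.28 ≈ 1.4040.

y_gold ≈ 1.404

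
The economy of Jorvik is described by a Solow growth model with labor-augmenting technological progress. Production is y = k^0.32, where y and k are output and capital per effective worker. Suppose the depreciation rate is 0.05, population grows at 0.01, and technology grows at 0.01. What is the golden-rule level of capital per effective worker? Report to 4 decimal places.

k_gold ≈ 9.3468

Break-even investment rate: n + g + δ = 0.01 + 0.01 + 0.05 = 0.07.
Golden rule sets MPK = n+g+δ: 0.32·k^(0.32−1) = 0.07, so k_gold = (0.32/0.07)^(1/0.68) ≈ 9.3468.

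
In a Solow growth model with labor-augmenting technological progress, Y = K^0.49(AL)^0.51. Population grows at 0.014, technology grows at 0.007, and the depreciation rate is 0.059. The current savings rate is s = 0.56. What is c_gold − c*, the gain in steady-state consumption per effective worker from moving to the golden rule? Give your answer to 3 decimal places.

The effective depreciation rate is n + g + δ = 0.014 + 0.007 + 0.059 = 0.08.
Current steady state (s = 0.56): k* = (0.56/0.08)^(1/0.51) ≈ 45.3999, y* = 45.3999^0.49 ≈ 6.4857, c* = (1−0.56)·6.4857 ≈ 2.8537.
At the golden rule the marginal product of capital equals n+g+δ: 0.49·k^(0.49−1) = 0.08. Solving, k_gold = (0.49/0.08)^(1/0.51) ≈ 34.9418.
y_gold = 34.9418^0.49 ≈ 5.7048, c_gold = y_gold − 0.08·k_gold ≈ 2.9094.
Gain: Δc = 2.9094 − 2.8537 ≈ 0.0557.

Δc ≈ 0.056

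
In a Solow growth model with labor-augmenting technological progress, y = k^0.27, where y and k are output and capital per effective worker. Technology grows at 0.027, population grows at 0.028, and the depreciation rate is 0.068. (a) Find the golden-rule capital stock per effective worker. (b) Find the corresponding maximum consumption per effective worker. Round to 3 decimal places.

(a) k_gold ≈ 2.936; (b) c_gold ≈ 0.976

Capital per effective worker breaks even when investment replaces (n + g + δ)·k; here n + g + δ = 0.123.
Setting f'(k) = n+g+δ gives 0.27·k^(0.27−1) = 0.123, hence k_gold = (0.27/0.123)^(1/0.73) ≈ 2.9360.
y_gold = 2.9360^0.27 ≈ 1.3375; c_gold = y_gold − 0.123·k_gold ≈ 0.9764.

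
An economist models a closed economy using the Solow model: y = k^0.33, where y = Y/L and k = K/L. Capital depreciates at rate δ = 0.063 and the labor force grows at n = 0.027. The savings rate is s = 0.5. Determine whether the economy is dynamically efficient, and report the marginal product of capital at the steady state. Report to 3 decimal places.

The effective depreciation rate is n + δ = 0.027 + 0.063 = 0.09.
Steady-state k*: s·k^0.33 = 0.09·k gives k* = (0.5/0.09)^(1/0.67) ≈ 12.9281.
MPK = 0.33·12.9281^(-0.67) ≈ 0.0594.
MPK < n+δ = 0.09, so the economy is dynamically inefficient (over-saving).

dynamically inefficient; MPK ≈ 0.059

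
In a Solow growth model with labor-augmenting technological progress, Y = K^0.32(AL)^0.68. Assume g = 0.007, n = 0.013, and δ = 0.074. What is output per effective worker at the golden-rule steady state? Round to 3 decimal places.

Capital per effective worker breaks even when investment replaces (n + g + δ)·k; here n + g + δ = 0.094.
Setting f'(k) = n+g+δ gives 0.32·k^(0.32−1) = 0.094, hence k_gold = (0.32/0.094)^(1/0.68) ≈ 6.0588.
Output: y_gold = k_gold^0.32 = 6.0588^0.32 ≈ 1.7798.

y_gold ≈ 1.780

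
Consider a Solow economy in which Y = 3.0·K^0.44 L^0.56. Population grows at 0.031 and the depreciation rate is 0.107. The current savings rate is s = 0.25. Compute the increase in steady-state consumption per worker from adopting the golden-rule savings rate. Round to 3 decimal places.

Break-even investment rate: n + δ = 0.031 + 0.107 = 0.138.
Current steady state (s = 0.25): k* = (0.25·3.0/0.138)^(1/0.56) ≈ 20.5506, y* = 3.0·20.5506^0.44 ≈ 11.3440, c* = (1−0.25)·11.3440 ≈ 8.5080.
Golden rule sets MPK = n+δ: 0.44·3.0·k^(0.44−1) = 0.138, so k_gold = (0.44·3.0/0.138)^(1/0.56) ≈ 56.3950.
y_gold = 3.0·56.3950^0.44 ≈ 17.6875, c_gold = y_gold − 0.138·k_gold ≈ 9.9050.
Gain: Δc = 9.9050 − 8.5080 ≈ 1.3971.

Δc ≈ 1.397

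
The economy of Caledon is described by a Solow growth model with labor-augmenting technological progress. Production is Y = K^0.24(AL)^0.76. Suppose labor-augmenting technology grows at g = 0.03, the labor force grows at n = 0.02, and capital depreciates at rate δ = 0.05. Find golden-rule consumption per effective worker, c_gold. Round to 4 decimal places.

c_gold ≈ 1.0020

n + g + δ = 0.02 + 0.03 + 0.05 = 0.1.
Golden rule sets MPK = n+g+δ: 0.24·k^(0.24−1) = 0.1, so k_gold = (0.24/0.1)^(1/0.76) ≈ 3.1643.
y_gold = 3.1643^0.24 ≈ 1.3185.
c_gold = y_gold − (n+g+δ)·k_gold = 1.3185 − 0.1·3.1643 ≈ 1.0020.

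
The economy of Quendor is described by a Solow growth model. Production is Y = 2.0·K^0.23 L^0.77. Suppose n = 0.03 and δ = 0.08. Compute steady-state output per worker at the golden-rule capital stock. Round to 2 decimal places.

Capital per worker breaks even when investment replaces (n + δ)·k; here n + δ = 0.11.
Maximizing c = f(k) − (n+δ)·k gives f'(k) = n+δ, i.e. 0.23·2.0·k^(0.23−1) = 0.11, so k_gold = (0.23·2.0/0.11)^(1/0.77) ≈ 6.4116.
Output: y_gold = 2.0·k_gold^0.23 = 2.0·6.4116^0.23 ≈ 3.0664.

y_gold ≈ 3.07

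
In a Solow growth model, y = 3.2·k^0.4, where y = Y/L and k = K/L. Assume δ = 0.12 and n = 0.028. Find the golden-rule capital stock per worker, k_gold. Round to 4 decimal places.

k_gold ≈ 36.4402

Break-even investment rate: n + δ = 0.028 + 0.12 = 0.148.
Golden rule sets MPK = n+δ: 0.4·3.2·k^(0.4−1) = 0.148, so k_gold = (0.4·3.2/0.148)^(1/0.6) ≈ 36.4402.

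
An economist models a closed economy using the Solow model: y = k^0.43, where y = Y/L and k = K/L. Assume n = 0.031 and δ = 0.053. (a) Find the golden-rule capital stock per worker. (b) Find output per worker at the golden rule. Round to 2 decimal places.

(a) k_gold ≈ 17.55; (b) y_gold ≈ 3.43

The effective depreciation rate is n + δ = 0.031 + 0.053 = 0.084.
At the golden rule the marginal product of capital equals n+δ: 0.43·k^(0.43−1) = 0.084. Solving, k_gold = (0.43/0.084)^(1/0.57) ≈ 17.5465.
y_gold = 17.5465^0.43 ≈ 3.4277.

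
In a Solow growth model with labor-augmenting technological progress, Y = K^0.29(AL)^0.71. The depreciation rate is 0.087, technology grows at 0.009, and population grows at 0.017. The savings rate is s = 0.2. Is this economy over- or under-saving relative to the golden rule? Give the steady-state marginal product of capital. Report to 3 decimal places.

n + g + δ = 0.017 + 0.009 + 0.087 = 0.113.
Steady-state k*: s·k^0.29 = 0.113·k gives k* = (0.2/0.113)^(1/0.71) ≈ 2.2347.
MPK = 0.29·2.2347^(-0.71) ≈ 0.1638.
MPK > n+g+δ = 0.113, so the economy is dynamically efficient (under-saving).

under-saving; MPK ≈ 0.164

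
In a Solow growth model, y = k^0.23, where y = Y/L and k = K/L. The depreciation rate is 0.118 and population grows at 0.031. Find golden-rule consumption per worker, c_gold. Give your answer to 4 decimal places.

Capital per worker breaks even when investment replaces (n + δ)·k; here n + δ = 0.149.
Maximizing c = f(k) − (n+δ)·k gives f'(k) = n+δ, i.e. 0.23·k^(0.23−1) = 0.149, so k_gold = (0.23/0.149)^(1/0.77) ≈ 1.7574.
y_gold = 1.7574^0.23 ≈ 1.1385.
c_gold = y_gold − (n+δ)·k_gold = 1.1385 − 0.149·1.7574 ≈ 0.8766.

c_gold ≈ 0.8766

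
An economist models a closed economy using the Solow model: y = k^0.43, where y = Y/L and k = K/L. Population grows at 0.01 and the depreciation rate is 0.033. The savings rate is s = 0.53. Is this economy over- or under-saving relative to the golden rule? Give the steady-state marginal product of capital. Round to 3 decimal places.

over-saving; MPK ≈ 0.035

n + δ = 0.01 + 0.033 = 0.043.
Steady-state k*: s·k^0.43 = 0.043·k gives k* = (0.53/0.043)^(1/0.57) ≈ 81.9780.
MPK = 0.43·81.9780^(-0.57) ≈ 0.0349.
MPK < n+δ = 0.043, so the economy is dynamically inefficient (over-saving).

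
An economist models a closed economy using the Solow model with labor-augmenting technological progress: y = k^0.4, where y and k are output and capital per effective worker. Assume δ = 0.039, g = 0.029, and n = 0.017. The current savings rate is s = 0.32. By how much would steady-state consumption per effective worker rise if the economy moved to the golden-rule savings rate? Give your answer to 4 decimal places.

Δc ≈ 0.0393

Capital per effective worker breaks even when investment replaces (n + g + δ)·k; here n + g + δ = 0.085.
Current steady state (s = 0.32): k* = (0.32/0.085)^(1/0.6) ≈ 9.1107, y* = 9.1107^0.4 ≈ 2.4200, c* = (1−0.32)·2.4200 ≈ 1.6456.
Maximizing c = f(k) − (n+g+δ)·k gives f'(k) = n+g+δ, i.e. 0.4·k^(0.4−1) = 0.085, so k_gold = (0.4/0.085)^(1/0.6) ≈ 13.2150.
y_gold = 13.2150^0.4 ≈ 2.8082, c_gold = y_gold − 0.085·k_gold ≈ 1.6849.
Gain: Δc = 1.6849 − 1.6456 ≈ 0.0393.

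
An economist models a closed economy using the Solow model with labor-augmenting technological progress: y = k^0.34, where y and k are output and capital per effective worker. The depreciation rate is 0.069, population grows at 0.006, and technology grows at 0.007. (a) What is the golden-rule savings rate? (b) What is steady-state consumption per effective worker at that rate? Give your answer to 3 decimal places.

Break-even investment rate: n + g + δ = 0.006 + 0.007 + 0.069 = 0.082.
For Cobb-Douglas, s_gold equals capital's share: s_gold = 0.34.
Setting f'(k) = n+g+δ gives 0.34·k^(0.34−1) = 0.082, hence k_gold = (0.34/0.082)^(1/0.66) ≈ 8.6269.
y_gold = 8.6269^0.34 ≈ 2.0806; c_gold = (1−0.34)·y_gold ≈ 1.3732.

(a) s_gold = 0.340; (b) c_gold ≈ 1.373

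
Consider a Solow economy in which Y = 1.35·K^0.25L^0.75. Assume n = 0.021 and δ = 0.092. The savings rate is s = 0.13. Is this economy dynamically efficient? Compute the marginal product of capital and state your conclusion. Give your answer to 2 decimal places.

dynamically efficient; MPK ≈ 0.22

The effective depreciation rate is n + δ = 0.021 + 0.092 = 0.113.
Steady-state k*: s·A·k^0.25 = 0.113·k gives k* = (0.13·1.35/0.113)^(1/0.75) ≈ 1.7986.
MPK = 0.25·1.35·1.7986^(-0.75) ≈ 0.2173.
MPK > n+δ = 0.113, so the economy is dynamically efficient (under-saving).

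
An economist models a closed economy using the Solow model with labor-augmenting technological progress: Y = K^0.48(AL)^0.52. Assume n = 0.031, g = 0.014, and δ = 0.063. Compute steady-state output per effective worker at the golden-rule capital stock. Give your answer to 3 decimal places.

y_gold ≈ 3.963

Break-even investment rate: n + g + δ = 0.031 + 0.014 + 0.063 = 0.108.
Setting f'(k) = n+g+δ gives 0.48·k^(0.48−1) = 0.108, hence k_gold = (0.48/0.108)^(1/0.52) ≈ 17.6118.
Output: y_gold = k_gold^0.48 = 17.6118^0.48 ≈ 3.9626.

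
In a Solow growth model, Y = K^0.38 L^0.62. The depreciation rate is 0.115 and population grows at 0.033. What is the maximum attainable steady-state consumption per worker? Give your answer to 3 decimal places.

c_gold ≈ 1.105

Break-even investment rate: n + δ = 0.033 + 0.115 = 0.148.
Golden rule sets MPK = n+δ: 0.38·k^(0.38−1) = 0.148, so k_gold = (0.38/0.148)^(1/0.62) ≈ 4.5763.
y_gold = 4.5763^0.38 ≈ 1.7824.
c_gold = y_gold − (n+δ)·k_gold = 1.7824 − 0.148·4.5763 ≈ 1.1051.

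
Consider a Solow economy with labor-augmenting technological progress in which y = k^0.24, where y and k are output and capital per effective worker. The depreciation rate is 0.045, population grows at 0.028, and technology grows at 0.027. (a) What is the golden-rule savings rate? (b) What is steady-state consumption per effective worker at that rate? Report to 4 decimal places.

(a) s_gold = 0.2400; (b) c_gold ≈ 1.0020

n + g + δ = 0.028 + 0.027 + 0.045 = 0.1.
For Cobb-Douglas, s_gold equals capital's share: s_gold = 0.24.
At the golden rule the marginal product of capital equals n+g+δ: 0.24·k^(0.24−1) = 0.1. Solving, k_gold = (0.24/0.1)^(1/0.76) ≈ 3.1643.
y_gold = 3.1643^0.24 ≈ 1.3185; c_gold = (1−0.24)·y_gold ≈ 1.0020.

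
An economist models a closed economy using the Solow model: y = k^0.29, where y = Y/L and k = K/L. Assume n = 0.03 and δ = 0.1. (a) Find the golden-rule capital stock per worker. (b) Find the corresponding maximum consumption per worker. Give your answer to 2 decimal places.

Capital per worker breaks even when investment replaces (n + δ)·k; here n + δ = 0.13.
Maximizing c = f(k) − (n+δ)·k gives f'(k) = n+δ, i.e. 0.29·k^(0.29−1) = 0.13, so k_gold = (0.29/0.13)^(1/0.71) ≈ 3.0959.
y_gold = 3.0959^0.29 ≈ 1.3878; c_gold = y_gold − 0.13·k_gold ≈ 0.9853.

(a) k_gold ≈ 3.10; (b) c_gold ≈ 0.99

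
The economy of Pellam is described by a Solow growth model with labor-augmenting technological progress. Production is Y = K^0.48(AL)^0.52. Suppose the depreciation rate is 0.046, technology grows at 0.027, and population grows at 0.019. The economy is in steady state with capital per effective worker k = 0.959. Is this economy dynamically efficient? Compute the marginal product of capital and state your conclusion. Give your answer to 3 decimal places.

dynamically efficient; MPK ≈ 0.491

Break-even investment rate: n + g + δ = 0.019 + 0.027 + 0.046 = 0.092.
MPK = 0.48·k^(0.48−1) = 0.48·0.959^(-0.52) ≈ 0.4906.
MPK > 0.092, so the economy is dynamically efficient (under-saving).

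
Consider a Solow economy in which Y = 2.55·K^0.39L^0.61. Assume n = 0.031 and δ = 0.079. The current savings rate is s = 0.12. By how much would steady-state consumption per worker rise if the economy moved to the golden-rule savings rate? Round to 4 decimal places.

Capital per worker breaks even when investment replaces (n + δ)·k; here n + δ = 0.11.
Current steady state (s = 0.12): k* = (0.12·2.55/0.11)^(1/0.61) ≈ 5.3507, y* = 2.55·5.3507^0.39 ≈ 4.9048, c* = (1−0.12)·4.9048 ≈ 4.3162.
Maximizing c = f(k) − (n+δ)·k gives f'(k) = n+δ, i.e. 0.39·2.55·k^(0.39−1) = 0.11, so k_gold = (0.39·2.55/0.11)^(1/0.61) ≈ 36.9454.
y_gold = 2.55·36.9454^0.39 ≈ 10.4205, c_gold = y_gold − 0.11·k_gold ≈ 6.3565.
Gain: Δc = 6.3565 − 4.3162 ≈ 2.0403.

Δc ≈ 2.0403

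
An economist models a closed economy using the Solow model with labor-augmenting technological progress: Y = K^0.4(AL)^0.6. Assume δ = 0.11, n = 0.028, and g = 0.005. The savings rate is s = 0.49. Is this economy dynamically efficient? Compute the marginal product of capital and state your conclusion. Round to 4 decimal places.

dynamically inefficient; MPK ≈ 0.1167

Capital per effective worker breaks even when investment replaces (n + g + δ)·k; here n + g + δ = 0.143.
Steady-state k*: s·k^0.4 = 0.143·k gives k* = (0.49/0.143)^(1/0.6) ≈ 7.7881.
MPK = 0.4·7.7881^(-0.6) ≈ 0.1167.
MPK < n+g+δ = 0.143, so the economy is dynamically inefficient (over-saving).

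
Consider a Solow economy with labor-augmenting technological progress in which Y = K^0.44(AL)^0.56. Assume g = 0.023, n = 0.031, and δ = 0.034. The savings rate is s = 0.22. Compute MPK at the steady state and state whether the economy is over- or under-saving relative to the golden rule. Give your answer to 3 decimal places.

under-saving; MPK ≈ 0.176

Capital per effective worker breaks even when investment replaces (n + g + δ)·k; here n + g + δ = 0.088.
Steady-state k*: s·k^0.44 = 0.088·k gives k* = (0.22/0.088)^(1/0.56) ≈ 5.1358.
MPK = 0.44·5.1358^(-0.56) ≈ 0.1760.
MPK > n+g+δ = 0.088, so the economy is dynamically efficient (under-saving).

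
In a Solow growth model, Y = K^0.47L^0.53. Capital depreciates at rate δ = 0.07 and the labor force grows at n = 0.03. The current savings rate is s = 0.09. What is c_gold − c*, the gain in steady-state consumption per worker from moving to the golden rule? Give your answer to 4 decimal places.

Δc ≈ 1.2619

Capital per worker breaks even when investment replaces (n + δ)·k; here n + δ = 0.1.
Current steady state (s = 0.09): k* = (0.09/0.1)^(1/0.53) ≈ 0.8197, y* = 0.8197^0.47 ≈ 0.9108, c* = (1−0.09)·0.9108 ≈ 0.8288.
Golden rule sets MPK = n+δ: 0.47·k^(0.47−1) = 0.1, so k_gold = (0.47/0.1)^(1/0.53) ≈ 18.5400.
y_gold = 18.5400^0.47 ≈ 3.9447, c_gold = y_gold − 0.1·k_gold ≈ 2.0907.
Gain: Δc = 2.0907 − 0.8288 ≈ 1.2619.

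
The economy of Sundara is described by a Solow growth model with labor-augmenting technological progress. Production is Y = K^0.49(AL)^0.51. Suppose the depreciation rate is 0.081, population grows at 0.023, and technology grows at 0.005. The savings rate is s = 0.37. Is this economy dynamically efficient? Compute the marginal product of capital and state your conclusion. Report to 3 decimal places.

dynamically efficient; MPK ≈ 0.144

Break-even investment rate: n + g + δ = 0.023 + 0.005 + 0.081 = 0.109.
Steady-state k*: s·k^0.49 = 0.109·k gives k* = (0.37/0.109)^(1/0.51) ≈ 10.9834.
MPK = 0.49·10.9834^(-0.51) ≈ 0.1444.
MPK > n+g+δ = 0.109, so the economy is dynamically efficient (under-saving).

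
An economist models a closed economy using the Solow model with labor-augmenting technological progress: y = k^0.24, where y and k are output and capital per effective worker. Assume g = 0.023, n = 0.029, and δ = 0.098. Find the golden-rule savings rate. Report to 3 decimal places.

s_gold = 0.240

Capital per effective worker breaks even when investment replaces (n + g + δ)·k; here n + g + δ = 0.15.
At the golden rule MPK = n+g+δ, and in any Cobb-Douglas steady state s = (n+g+δ)·k/y = MPK·k/y = capital's share 0.24.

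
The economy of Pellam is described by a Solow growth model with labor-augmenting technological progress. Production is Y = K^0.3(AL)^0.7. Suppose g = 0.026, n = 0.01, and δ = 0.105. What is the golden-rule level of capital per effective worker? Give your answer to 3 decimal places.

Capital per effective worker breaks even when investment replaces (n + g + δ)·k; here n + g + δ = 0.141.
Maximizing c = f(k) − (n+g+δ)·k gives f'(k) = n+g+δ, i.e. 0.3·k^(0.3−1) = 0.141, so k_gold = (0.3/0.141)^(1/0.7) ≈ 2.9406.

k_gold ≈ 2.941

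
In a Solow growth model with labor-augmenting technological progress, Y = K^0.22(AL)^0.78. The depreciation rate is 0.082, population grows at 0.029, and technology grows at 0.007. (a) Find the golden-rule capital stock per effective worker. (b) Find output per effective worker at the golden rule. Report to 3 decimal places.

(a) k_gold ≈ 2.223; (b) y_gold ≈ 1.192

n + g + δ = 0.029 + 0.007 + 0.082 = 0.118.
Maximizing c = f(k) − (n+g+δ)·k gives f'(k) = n+g+δ, i.e. 0.22·k^(0.22−1) = 0.118, so k_gold = (0.22/0.118)^(1/0.78) ≈ 2.2225.
y_gold = 2.2225^0.22 ≈ 1.1921.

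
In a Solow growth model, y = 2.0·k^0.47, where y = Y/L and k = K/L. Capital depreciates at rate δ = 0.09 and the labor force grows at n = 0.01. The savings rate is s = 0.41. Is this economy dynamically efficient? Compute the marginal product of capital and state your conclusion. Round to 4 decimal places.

dynamically efficient; MPK ≈ 0.1146

Break-even investment rate: n + δ = 0.01 + 0.09 = 0.1.
Steady-state k*: s·A·k^0.47 = 0.1·k gives k* = (0.41·2.0/0.1)^(1/0.53) ≈ 52.9879.
MPK = 0.47·2.0·52.9879^(-0.53) ≈ 0.1146.
MPK > n+δ = 0.1, so the economy is dynamically efficient (under-saving).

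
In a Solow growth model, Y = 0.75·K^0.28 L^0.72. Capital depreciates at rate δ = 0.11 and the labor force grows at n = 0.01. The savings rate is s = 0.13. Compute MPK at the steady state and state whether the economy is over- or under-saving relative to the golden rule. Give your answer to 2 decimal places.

n + δ = 0.01 + 0.11 = 0.12.
Steady-state k*: s·A·k^0.28 = 0.12·k gives k* = (0.13·0.75/0.12)^(1/0.72) ≈ 0.7495.
MPK = 0.28·0.75·0.7495^(-0.72) ≈ 0.2585.
MPK > n+δ = 0.12, so the economy is dynamically efficient (under-saving).

under-saving; MPK ≈ 0.26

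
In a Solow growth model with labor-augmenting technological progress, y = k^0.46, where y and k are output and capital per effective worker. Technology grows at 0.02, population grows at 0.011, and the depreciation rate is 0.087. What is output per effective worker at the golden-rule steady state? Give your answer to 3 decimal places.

Break-even investment rate: n + g + δ = 0.011 + 0.02 + 0.087 = 0.118.
Setting f'(k) = n+g+δ gives 0.46·k^(0.46−1) = 0.118, hence k_gold = (0.46/0.118)^(1/0.54) ≈ 12.4227.
Output: y_gold = k_gold^0.46 = 12.4227^0.46 ≈ 3.1867.

y_gold ≈ 3.187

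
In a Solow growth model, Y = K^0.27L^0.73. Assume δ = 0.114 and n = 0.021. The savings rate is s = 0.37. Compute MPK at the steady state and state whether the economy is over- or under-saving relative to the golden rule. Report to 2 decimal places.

The effective depreciation rate is n + δ = 0.021 + 0.114 = 0.135.
Steady-state k*: s·k^0.27 = 0.135·k gives k* = (0.37/0.135)^(1/0.73) ≈ 3.9794.
MPK = 0.27·3.9794^(-0.73) ≈ 0.0985.
MPK < n+δ = 0.135, so the economy is dynamically inefficient (over-saving).

over-saving; MPK ≈ 0.10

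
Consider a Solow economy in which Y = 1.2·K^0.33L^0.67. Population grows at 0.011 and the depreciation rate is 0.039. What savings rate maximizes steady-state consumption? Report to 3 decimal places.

Capital per worker breaks even when investment replaces (n + δ)·k; here n + δ = 0.05.
At the golden rule MPK = n+δ, and in any Cobb-Douglas steady state s = (n+δ)·k/y = MPK·k/y = capital's share 0.33.

s_gold = 0.330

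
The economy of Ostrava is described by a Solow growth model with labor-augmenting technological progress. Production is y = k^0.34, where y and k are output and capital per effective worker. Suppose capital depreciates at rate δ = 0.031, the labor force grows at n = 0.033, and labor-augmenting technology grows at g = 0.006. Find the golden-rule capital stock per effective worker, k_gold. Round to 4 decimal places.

k_gold ≈ 10.9641

Capital per effective worker breaks even when investment replaces (n + g + δ)·k; here n + g + δ = 0.07.
Maximizing c = f(k) − (n+g+δ)·k gives f'(k) = n+g+δ, i.e. 0.34·k^(0.34−1) = 0.07, so k_gold = (0.34/0.07)^(1/0.66) ≈ 10.9641.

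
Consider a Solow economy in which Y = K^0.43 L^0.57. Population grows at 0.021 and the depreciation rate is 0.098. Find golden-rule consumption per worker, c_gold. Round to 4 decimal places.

c_gold ≈ 1.5023

n + δ = 0.021 + 0.098 = 0.119.
Maximizing c = f(k) − (n+δ)·k gives f'(k) = n+δ, i.e. 0.43·k^(0.43−1) = 0.119, so k_gold = (0.43/0.119)^(1/0.57) ≈ 9.5238.
y_gold = 9.5238^0.43 ≈ 2.6357.
c_gold = y_gold − (n+δ)·k_gold = 2.6357 − 0.119·9.5238 ≈ 1.5023.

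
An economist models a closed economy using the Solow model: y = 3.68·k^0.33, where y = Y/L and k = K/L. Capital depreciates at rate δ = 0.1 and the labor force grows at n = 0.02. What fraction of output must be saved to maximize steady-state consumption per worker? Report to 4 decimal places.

n + δ = 0.02 + 0.1 = 0.12.
At the golden rule MPK = n+δ, and in any Cobb-Douglas steady state s = (n+δ)·k/y = MPK·k/y = capital's share 0.33.

s_gold = 0.3300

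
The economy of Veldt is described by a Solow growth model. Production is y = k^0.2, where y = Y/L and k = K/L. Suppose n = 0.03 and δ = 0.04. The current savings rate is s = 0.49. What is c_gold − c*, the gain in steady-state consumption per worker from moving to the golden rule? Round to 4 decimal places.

Δc ≈ 0.2105

Break-even investment rate: n + δ = 0.03 + 0.04 = 0.07.
Current steady state (s = 0.49): k* = (0.49/0.07)^(1/0.8) ≈ 11.3860, y* = 11.3860^0.2 ≈ 1.6266, c* = (1−0.49)·1.6266 ≈ 0.8296.
Golden rule sets MPK = n+δ: 0.2·k^(0.2−1) = 0.07, so k_gold = (0.2/0.07)^(1/0.8) ≈ 3.7146.
y_gold = 3.7146^0.2 ≈ 1.3001, c_gold = y_gold − 0.07·k_gold ≈ 1.0401.
Gain: Δc = 1.0401 − 0.8296 ≈ 0.2105.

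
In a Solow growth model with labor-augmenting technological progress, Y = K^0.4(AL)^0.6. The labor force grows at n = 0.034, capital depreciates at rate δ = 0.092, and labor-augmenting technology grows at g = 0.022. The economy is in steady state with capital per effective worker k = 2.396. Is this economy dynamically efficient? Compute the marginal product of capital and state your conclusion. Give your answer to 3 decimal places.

dynamically efficient; MPK ≈ 0.237

n + g + δ = 0.034 + 0.022 + 0.092 = 0.148.
MPK = 0.4·k^(0.4−1) = 0.4·2.396^(-0.6) ≈ 0.2368.
MPK > 0.148, so the economy is dynamically efficient (under-saving).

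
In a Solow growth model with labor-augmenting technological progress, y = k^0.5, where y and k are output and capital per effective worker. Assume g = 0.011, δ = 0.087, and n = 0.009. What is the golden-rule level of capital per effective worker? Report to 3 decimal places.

Capital per effective worker breaks even when investment replaces (n + g + δ)·k; here n + g + δ = 0.107.
At the golden rule the marginal product of capital equals n+g+δ: 0.5·k^(0.5−1) = 0.107. Solving, k_gold = (0.5/0.107)^(1/0.5) ≈ 21.8360.

k_gold ≈ 21.836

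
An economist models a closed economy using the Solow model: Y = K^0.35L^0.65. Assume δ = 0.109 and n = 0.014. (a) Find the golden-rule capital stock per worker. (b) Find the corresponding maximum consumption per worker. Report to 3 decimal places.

(a) k_gold ≈ 4.997; (b) c_gold ≈ 1.141

Break-even investment rate: n + δ = 0.014 + 0.109 = 0.123.
At the golden rule the marginal product of capital equals n+δ: 0.35·k^(0.35−1) = 0.123. Solving, k_gold = (0.35/0.123)^(1/0.65) ≈ 4.9970.
y_gold = 4.9970^0.35 ≈ 1.7561; c_gold = y_gold − 0.123·k_gold ≈ 1.1415.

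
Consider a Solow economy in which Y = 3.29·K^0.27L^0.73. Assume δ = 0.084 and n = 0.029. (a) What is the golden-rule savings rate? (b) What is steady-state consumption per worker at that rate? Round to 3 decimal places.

(a) s_gold = 0.270; (b) c_gold ≈ 5.149

n + δ = 0.029 + 0.084 = 0.113.
For Cobb-Douglas, s_gold equals capital's share: s_gold = 0.27.
Golden rule sets MPK = n+δ: 0.27·3.29·k^(0.27−1) = 0.113, so k_gold = (0.27·3.29/0.113)^(1/0.73) ≈ 16.8534.
y_gold = 3.29·16.8534^0.27 ≈ 7.0534; c_gold = (1−0.27)·y_gold ≈ 5.1490.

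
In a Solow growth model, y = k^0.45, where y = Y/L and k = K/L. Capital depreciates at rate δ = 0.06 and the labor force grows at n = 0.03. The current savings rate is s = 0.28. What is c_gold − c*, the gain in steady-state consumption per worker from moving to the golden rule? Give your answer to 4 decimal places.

n + δ = 0.03 + 0.06 = 0.09.
Current steady state (s = 0.28): k* = (0.28/0.09)^(1/0.55) ≈ 7.8743, y* = 7.8743^0.45 ≈ 2.5310, c* = (1−0.28)·2.5310 ≈ 1.8223.
Setting f'(k) = n+δ gives 0.45·k^(0.45−1) = 0.09, hence k_gold = (0.45/0.09)^(1/0.55) ≈ 18.6575.
y_gold = 18.6575^0.45 ≈ 3.7315, c_gold = y_gold − 0.09·k_gold ≈ 2.0523.
Gain: Δc = 2.0523 − 1.8223 ≈ 0.2300.

Δc ≈ 0.2300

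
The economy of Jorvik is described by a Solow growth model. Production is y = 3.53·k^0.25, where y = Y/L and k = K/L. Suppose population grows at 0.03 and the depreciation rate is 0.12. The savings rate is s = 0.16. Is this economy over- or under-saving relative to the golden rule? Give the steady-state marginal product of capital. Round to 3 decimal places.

under-saving; MPK ≈ 0.234

The effective depreciation rate is n + δ = 0.03 + 0.12 = 0.15.
Steady-state k*: s·A·k^0.25 = 0.15·k gives k* = (0.16·3.53/0.15)^(1/0.75) ≈ 5.8578.
MPK = 0.25·3.53·5.8578^(-0.75) ≈ 0.2344.
MPK > n+δ = 0.15, so the economy is dynamically efficient (under-saving).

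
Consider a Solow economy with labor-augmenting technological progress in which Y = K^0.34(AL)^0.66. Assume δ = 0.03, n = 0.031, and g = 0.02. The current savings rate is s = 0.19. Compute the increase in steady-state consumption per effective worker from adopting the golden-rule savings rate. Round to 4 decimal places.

The effective depreciation rate is n + g + δ = 0.031 + 0.02 + 0.03 = 0.081.
Current steady state (s = 0.19): k* = (0.19/0.081)^(1/0.66) ≈ 3.6393, y* = 3.6393^0.34 ≈ 1.5515, c* = (1−0.19)·1.5515 ≈ 1.2567.
Setting f'(k) = n+g+δ gives 0.34·k^(0.34−1) = 0.081, hence k_gold = (0.34/0.081)^(1/0.66) ≈ 8.7888.
y_gold = 8.7888^0.34 ≈ 2.0938, c_gold = y_gold − 0.081·k_gold ≈ 1.3819.
Gain: Δc = 1.3819 − 1.2567 ≈ 0.1252.

Δc ≈ 0.1252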